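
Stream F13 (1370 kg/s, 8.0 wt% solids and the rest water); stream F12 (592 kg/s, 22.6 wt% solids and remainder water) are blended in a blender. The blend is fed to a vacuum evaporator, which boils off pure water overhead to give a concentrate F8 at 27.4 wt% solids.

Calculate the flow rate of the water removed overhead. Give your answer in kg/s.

1074 kg/s

solids entering = 1370×0.080 + 592×0.226 = 243.39 kg/s.
All solids reports to F8, so F8 = 243.39/0.274 = 888.29 kg/s.
Total feed = 1962 kg/s; overhead = 1962 − 888.29 = 1073.7 kg/s.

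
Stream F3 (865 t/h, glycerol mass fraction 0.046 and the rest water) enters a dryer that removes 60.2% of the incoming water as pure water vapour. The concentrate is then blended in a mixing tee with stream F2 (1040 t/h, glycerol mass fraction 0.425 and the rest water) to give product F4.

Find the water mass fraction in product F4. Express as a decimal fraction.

Vapour removed = 0.602×0.954×865 = 496.78 t/h; concentrate = 368.22 t/h.
water reaching the mixer = 328.43 (from concentrate) + 1040×0.575 = 926.43 t/h.
Product flow = 368.22 + 1040 = 1408.2 t/h; water fraction = 0.658.

0.658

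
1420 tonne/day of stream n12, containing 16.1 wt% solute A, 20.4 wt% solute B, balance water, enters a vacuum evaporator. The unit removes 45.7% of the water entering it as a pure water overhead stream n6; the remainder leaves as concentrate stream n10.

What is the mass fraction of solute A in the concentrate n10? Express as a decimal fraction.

solute A is not removed: 1420×0.161 = 228.62 tonne/day of solute A enters n10.
water entering = 1420×0.635 = 901.7 tonne/day; overhead removed = 0.457×901.7 = 412.08 tonne/day.
Concentrate = 1420 − 412.08 = 1007.9 tonne/day.
Mass fraction = 228.62/1007.9 = 0.227.

0.227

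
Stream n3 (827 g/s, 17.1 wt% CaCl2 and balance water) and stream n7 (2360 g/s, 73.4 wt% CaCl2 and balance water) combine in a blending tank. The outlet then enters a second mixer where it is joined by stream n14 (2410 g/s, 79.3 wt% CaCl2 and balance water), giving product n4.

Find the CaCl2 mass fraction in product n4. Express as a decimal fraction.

Overall, product flow = 5597 g/s.
CaCl2 in = 827×0.171 + 2360×0.734 + 2410×0.793 = 3784.8 g/s.
CaCl2 fraction in n4 = 0.6762.

0.6762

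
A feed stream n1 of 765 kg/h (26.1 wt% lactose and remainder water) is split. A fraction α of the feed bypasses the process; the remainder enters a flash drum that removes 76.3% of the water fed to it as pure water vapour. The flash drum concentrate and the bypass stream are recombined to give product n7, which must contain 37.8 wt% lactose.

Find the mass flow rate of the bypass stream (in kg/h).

All 765×0.261 = 199.67 kg/h of lactose reaches n7, so n7 = 199.67/0.378 = 528.21 kg/h and vapour = 236.79 kg/h.
The evaporator receives (1−α)·765 of feed at 0.739 water and removes 0.763 of that water:
0.763×0.739×(1−α)×765 = 236.79
(1−α) = 236.79/431.35 = 0.5489;  α = 0.4511.
Bypass flow = 0.4511×765 = 345.06 kg/h.

345.1 kg/h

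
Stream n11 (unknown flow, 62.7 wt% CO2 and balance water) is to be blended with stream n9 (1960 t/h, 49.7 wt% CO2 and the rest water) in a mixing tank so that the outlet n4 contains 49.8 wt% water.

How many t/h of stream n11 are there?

Let n11 be the unknown flow. Total out = 1960 + n11.
water balance: 985.88 + 0.373·n11 = 0.498·(1960 + n11)
(0.373 − 0.498)·n11 = 0.498×1960 − 985.88 = -9.8
n11 = -9.8 / -0.125 = 78.4 t/h

78.4 t/h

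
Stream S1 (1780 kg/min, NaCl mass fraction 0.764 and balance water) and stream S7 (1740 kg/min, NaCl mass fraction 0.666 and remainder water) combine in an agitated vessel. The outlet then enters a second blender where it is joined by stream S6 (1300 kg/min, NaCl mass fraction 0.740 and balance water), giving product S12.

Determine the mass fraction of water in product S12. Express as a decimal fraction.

Overall, product flow = 4820 kg/min.
water in = 1780×0.236 + 1740×0.334 + 1300×0.260 = 1339.2 kg/min.
water fraction in S12 = 0.278.

0.278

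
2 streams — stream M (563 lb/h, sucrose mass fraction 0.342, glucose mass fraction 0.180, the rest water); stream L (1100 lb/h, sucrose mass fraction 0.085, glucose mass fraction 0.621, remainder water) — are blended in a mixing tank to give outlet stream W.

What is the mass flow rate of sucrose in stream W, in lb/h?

sucrose out = sucrose in = 563×0.342 + 1100×0.085 = 286.05 lb/h.

286 lb/h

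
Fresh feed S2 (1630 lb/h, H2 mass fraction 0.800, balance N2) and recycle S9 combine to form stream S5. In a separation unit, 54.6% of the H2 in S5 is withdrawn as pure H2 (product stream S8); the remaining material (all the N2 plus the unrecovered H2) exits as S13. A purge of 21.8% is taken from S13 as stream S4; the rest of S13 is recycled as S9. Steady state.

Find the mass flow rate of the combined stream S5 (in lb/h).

3517 lb/h

N2 enters only via S2 and leaves only via the purge: 1630×0.200 = 0.218×(N2 in S13), and the separation unit passes all N2, so N2 in S5 = N2 in S13 = 1495.4 lb/h.
H2 in S5: m_A = 1630×0.800 + (1−0.218)·(1−0.546)·m_A, so m_A = 1304/0.6450 = 2021.8 lb/h.
S5 = 2021.8 + 1495.4 = 3517.2 lb/h.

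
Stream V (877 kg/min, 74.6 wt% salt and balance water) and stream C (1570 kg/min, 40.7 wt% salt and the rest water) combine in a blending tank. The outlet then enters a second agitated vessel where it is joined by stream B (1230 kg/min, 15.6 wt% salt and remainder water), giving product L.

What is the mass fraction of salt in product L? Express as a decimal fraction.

Overall, product flow = 3677 kg/min.
salt in = 877×0.746 + 1570×0.407 + 1230×0.156 = 1485.1 kg/min.
salt fraction in L = 0.404.

0.404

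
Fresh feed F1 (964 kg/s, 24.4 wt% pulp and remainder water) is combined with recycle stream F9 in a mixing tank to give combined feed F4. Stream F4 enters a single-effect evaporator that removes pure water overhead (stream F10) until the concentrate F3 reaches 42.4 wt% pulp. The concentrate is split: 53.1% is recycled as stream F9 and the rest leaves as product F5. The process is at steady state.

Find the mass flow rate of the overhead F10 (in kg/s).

409.2 kg/s

Overall pulp balance (none leaves overhead): pulp in fresh feed = pulp in product, i.e. 964×0.244 = (1−0.531)·F3·0.424.
F3 = 235.22/(0.424×0.469) = 1182.8 kg/s.
Recycle F9 = 0.531×1182.8 = 628.09 kg/s.
Combined feed F4 = 964 + 628.09 = 1592.1 kg/s.
Overhead F10 = F4 − F3 = 1592.1 − 1182.8 = 409.25 kg/s.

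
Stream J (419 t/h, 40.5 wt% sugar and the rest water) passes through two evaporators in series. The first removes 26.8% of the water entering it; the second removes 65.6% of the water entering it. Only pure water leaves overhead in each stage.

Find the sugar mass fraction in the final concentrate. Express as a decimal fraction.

water in feed = 419×0.595 = 249.3 t/h.
After stage 1: water left = (1−0.268)×249.3 = 182.49; stream total = 352.19 t/h.
After stage 2: water left = (1−0.656)×182.49 = 62.777; final concentrate = 232.47 t/h.
sugar fraction = 169.7/232.47 = 0.730.

0.730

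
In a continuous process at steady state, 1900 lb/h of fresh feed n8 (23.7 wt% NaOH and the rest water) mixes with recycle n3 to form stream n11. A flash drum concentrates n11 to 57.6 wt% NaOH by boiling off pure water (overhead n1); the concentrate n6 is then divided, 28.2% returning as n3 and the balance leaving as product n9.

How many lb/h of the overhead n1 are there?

Overall NaOH balance (none leaves overhead): NaOH in fresh feed = NaOH in product, i.e. 1900×0.237 = (1−0.282)·n6·0.576.
n6 = 450.3/(0.576×0.718) = 1088.8 lb/h.
Recycle n3 = 0.282×1088.8 = 307.05 lb/h.
Combined feed n11 = 1900 + 307.05 = 2207 lb/h.
Overhead n1 = n11 − n6 = 2207 − 1088.8 = 1118.2 lb/h.

1118 lb/h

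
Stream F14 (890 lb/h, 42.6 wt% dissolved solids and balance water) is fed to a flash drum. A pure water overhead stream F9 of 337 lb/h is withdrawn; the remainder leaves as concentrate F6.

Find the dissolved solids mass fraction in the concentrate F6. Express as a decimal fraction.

dissolved solids is not removed: 890×0.426 = 379.14 lb/h of dissolved solids enters F6.
Concentrate = 890 − 337 = 553 lb/h.
Mass fraction = 379.14/553 = 0.6856.

0.6856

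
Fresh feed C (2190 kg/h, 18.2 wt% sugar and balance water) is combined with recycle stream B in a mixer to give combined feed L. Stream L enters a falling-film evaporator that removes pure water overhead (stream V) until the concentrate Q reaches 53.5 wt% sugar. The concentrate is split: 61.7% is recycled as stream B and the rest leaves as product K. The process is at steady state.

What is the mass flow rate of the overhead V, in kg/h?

Overall sugar balance (none leaves overhead): sugar in fresh feed = sugar in product, i.e. 2190×0.182 = (1−0.617)·Q·0.535.
Q = 398.58/(0.535×0.383) = 1945.2 kg/h.
Recycle B = 0.617×1945.2 = 1200.2 kg/h.
Combined feed L = 2190 + 1200.2 = 3390.2 kg/h.
Overhead V = L − Q = 3390.2 − 1945.2 = 1445 kg/h.

1445 kg/h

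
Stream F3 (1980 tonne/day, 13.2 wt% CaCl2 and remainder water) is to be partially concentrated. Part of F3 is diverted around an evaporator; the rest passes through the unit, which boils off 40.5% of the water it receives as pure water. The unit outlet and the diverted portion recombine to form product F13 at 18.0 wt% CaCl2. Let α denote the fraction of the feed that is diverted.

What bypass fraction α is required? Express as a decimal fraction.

0.241

All 1980×0.132 = 261.36 tonne/day of CaCl2 reaches F13, so F13 = 261.36/0.180 = 1452 tonne/day and vapour = 528 tonne/day.
The evaporator receives (1−α)·1980 of feed at 0.868 water and removes 0.405 of that water:
0.405×0.868×(1−α)×1980 = 528
(1−α) = 528/696.05 = 0.7586;  α = 0.2414.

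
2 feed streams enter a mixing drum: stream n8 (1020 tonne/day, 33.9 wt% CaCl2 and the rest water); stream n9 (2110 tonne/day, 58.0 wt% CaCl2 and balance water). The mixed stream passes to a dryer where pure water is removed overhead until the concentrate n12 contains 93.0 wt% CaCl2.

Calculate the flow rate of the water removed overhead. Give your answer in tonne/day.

CaCl2 entering = 1020×0.339 + 2110×0.580 = 1569.6 tonne/day.
All CaCl2 reports to n12, so n12 = 1569.6/0.930 = 1687.7 tonne/day.
Total feed = 3130 tonne/day; overhead = 3130 − 1687.7 = 1442.3 tonne/day.

1442 tonne/day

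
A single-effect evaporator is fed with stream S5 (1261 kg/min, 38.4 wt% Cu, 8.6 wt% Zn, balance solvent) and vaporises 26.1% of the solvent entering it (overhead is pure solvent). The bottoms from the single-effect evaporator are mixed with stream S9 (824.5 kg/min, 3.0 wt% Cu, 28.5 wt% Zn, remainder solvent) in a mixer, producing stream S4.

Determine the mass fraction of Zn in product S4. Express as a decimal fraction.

Vapour removed = 0.261×0.530×1261 = 174.43 kg/min; concentrate = 1086.6 kg/min.
Zn reaching the mixer = 108.45 (from concentrate) + 824.5×0.285 = 343.43 kg/min.
Product flow = 1086.6 + 824.5 = 1911.1 kg/min; Zn fraction = 0.180.

0.180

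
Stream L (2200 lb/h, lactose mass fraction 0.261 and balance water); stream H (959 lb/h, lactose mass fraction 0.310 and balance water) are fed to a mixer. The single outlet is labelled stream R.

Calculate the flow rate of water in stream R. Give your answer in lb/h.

water out = water in = 2200×0.739 + 959×0.690 = 2287.5 lb/h.

2288 lb/h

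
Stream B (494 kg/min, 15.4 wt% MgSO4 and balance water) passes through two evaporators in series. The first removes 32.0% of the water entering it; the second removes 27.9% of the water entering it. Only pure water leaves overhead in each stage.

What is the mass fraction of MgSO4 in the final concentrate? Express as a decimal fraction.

water in feed = 494×0.846 = 417.92 kg/min.
After stage 1: water left = (1−0.320)×417.92 = 284.19; stream total = 360.26 kg/min.
After stage 2: water left = (1−0.279)×284.19 = 204.9; final concentrate = 280.98 kg/min.
MgSO4 fraction = 76.076/280.98 = 0.2708.

0.2708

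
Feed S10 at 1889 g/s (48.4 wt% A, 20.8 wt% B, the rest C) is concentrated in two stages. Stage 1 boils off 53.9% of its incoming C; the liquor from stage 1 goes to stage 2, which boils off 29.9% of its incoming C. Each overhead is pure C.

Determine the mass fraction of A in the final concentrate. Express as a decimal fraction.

0.611

C in feed = 1889×0.308 = 581.81 g/s.
After stage 1: C left = (1−0.539)×581.81 = 268.22; stream total = 1575.4 g/s.
After stage 2: C left = (1−0.299)×268.22 = 188.02; final concentrate = 1495.2 g/s.
A fraction = 914.28/1495.2 = 0.611.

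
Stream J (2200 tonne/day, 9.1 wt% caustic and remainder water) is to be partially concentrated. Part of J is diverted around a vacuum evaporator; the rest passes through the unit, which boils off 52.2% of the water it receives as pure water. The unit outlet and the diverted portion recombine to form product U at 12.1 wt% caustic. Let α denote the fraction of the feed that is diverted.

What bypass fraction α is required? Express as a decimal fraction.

0.477

All 2200×0.091 = 200.2 tonne/day of caustic reaches U, so U = 200.2/0.121 = 1654.5 tonne/day and vapour = 545.45 tonne/day.
The evaporator receives (1−α)·2200 of feed at 0.909 water and removes 0.522 of that water:
0.522×0.909×(1−α)×2200 = 545.45
(1−α) = 545.45/1043.9 = 0.5225;  α = 0.4775.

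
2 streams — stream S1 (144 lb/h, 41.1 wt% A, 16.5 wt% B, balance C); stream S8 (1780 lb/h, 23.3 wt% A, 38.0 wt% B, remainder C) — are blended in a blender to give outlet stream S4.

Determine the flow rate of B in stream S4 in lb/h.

700.2 lb/h

B out = B in = 144×0.165 + 1780×0.380 = 700.16 lb/h.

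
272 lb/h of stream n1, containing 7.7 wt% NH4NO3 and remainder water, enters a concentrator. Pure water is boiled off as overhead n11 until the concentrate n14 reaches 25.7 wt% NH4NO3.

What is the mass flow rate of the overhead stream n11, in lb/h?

NH4NO3 is conserved: 272×0.077 = 20.944 lb/h all reports to the concentrate.
Concentrate = 20.944/(target fraction) = 81.494 lb/h.
Overhead = 272 − 81.494 = 190.51 lb/h.

190.5 lb/h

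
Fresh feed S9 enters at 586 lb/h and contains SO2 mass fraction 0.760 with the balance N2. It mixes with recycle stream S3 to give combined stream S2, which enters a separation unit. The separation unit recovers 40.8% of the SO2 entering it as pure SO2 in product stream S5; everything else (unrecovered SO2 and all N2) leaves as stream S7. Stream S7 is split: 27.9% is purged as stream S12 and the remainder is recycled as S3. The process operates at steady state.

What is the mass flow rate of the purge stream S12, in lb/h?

N2 enters only via S9 and leaves only via the purge: 586×0.240 = 0.279×(N2 in S7), and the separation unit passes all N2, so N2 in S2 = N2 in S7 = 504.09 lb/h.
SO2 in S2: m_A = 586×0.760 + (1−0.279)·(1−0.408)·m_A, so m_A = 445.36/0.5732 = 777.01 lb/h.
S7 = (1−0.408)×777.01 + 504.09 = 964.08 lb/h.
Purge S12 = 0.279×964.08 = 268.98 lb/h.

269 lb/h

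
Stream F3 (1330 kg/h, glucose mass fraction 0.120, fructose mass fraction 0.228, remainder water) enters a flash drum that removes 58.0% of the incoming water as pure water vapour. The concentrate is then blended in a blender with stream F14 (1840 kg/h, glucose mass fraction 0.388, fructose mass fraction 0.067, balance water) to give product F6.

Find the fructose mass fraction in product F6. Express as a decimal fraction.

0.160

Vapour removed = 0.580×0.652×1330 = 502.95 kg/h; concentrate = 827.05 kg/h.
fructose reaching the mixer = 303.24 (from concentrate) + 1840×0.067 = 426.52 kg/h.
Product flow = 827.05 + 1840 = 2667 kg/h; fructose fraction = 0.160.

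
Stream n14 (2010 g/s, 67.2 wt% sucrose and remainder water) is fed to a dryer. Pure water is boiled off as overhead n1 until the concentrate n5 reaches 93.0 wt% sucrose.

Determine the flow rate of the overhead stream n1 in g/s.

557.6 g/s

sucrose is conserved: 2010×0.672 = 1350.7 g/s all reports to the concentrate.
Concentrate = 1350.7/(target fraction) = 1452.4 g/s.
Overhead = 2010 − 1452.4 = 557.61 g/s.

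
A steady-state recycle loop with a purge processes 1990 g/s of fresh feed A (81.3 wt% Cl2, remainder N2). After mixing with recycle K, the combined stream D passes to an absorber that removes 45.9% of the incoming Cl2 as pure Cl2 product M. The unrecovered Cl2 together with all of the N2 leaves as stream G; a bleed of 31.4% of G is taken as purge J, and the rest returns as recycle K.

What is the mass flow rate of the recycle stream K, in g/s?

1768 g/s

N2 enters only via A and leaves only via the purge: 1990×0.187 = 0.314×(N2 in G), and the absorber passes all N2, so N2 in D = N2 in G = 1185.1 g/s.
Cl2 in D: m_A = 1990×0.813 + (1−0.314)·(1−0.459)·m_A, so m_A = 1617.9/0.6289 = 2572.6 g/s.
G = (1−0.459)×2572.6 + 1185.1 = 2576.9 g/s.
Recycle K = (1−0.314)×2576.9 = 1767.8 g/s.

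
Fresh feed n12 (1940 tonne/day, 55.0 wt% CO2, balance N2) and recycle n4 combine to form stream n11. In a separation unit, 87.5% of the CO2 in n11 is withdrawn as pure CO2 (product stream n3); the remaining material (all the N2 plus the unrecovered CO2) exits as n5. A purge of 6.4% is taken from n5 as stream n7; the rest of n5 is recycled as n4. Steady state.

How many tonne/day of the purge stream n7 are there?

N2 enters only via n12 and leaves only via the purge: 1940×0.450 = 0.064×(N2 in n5), and the separation unit passes all N2, so N2 in n11 = N2 in n5 = 13641 tonne/day.
CO2 in n11: m_A = 1940×0.550 + (1−0.064)·(1−0.875)·m_A, so m_A = 1067/0.8830 = 1208.4 tonne/day.
n5 = (1−0.875)×1208.4 + 13641 = 13792 tonne/day.
Purge n7 = 0.064×13792 = 882.67 tonne/day.

882.7 tonne/day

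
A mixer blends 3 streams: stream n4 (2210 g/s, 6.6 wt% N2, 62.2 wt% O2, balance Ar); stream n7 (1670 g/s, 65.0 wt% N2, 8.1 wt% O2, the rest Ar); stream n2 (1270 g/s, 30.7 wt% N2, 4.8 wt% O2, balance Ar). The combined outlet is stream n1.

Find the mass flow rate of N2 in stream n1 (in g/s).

N2 out = N2 in = 2210×0.066 + 1670×0.650 + 1270×0.307 = 1621.2 g/s.

1621 g/s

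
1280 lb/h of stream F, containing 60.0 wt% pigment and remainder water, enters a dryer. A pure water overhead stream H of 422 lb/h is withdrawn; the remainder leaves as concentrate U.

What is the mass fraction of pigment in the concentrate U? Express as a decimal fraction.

0.8951

pigment is not removed: 1280×0.600 = 768 lb/h of pigment enters U.
Concentrate = 1280 − 422 = 858 lb/h.
Mass fraction = 768/858 = 0.8951.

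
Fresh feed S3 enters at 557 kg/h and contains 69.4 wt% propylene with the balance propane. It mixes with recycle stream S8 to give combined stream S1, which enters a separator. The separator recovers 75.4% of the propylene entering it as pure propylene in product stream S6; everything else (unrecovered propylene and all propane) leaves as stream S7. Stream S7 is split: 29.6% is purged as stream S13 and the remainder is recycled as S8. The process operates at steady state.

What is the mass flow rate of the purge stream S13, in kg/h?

propane enters only via S3 and leaves only via the purge: 557×0.306 = 0.296×(propane in S7), and the separator passes all propane, so propane in S1 = propane in S7 = 575.82 kg/h.
propylene in S1: m_A = 557×0.694 + (1−0.296)·(1−0.754)·m_A, so m_A = 386.56/0.8268 = 467.53 kg/h.
S7 = (1−0.754)×467.53 + 575.82 = 690.83 kg/h.
Purge S13 = 0.296×690.83 = 204.49 kg/h.

204.5 kg/h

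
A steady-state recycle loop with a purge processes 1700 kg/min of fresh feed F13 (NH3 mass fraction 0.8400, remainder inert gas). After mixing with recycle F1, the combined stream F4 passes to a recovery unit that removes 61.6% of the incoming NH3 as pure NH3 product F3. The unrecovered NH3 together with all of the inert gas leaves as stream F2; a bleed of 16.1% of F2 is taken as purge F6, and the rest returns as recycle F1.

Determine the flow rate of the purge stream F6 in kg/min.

402.2 kg/min

inert gas enters only via F13 and leaves only via the purge: 1700×0.160 = 0.161×(inert gas in F2), and the recovery unit passes all inert gas, so inert gas in F4 = inert gas in F2 = 1689.4 kg/min.
NH3 in F4: m_A = 1700×0.840 + (1−0.161)·(1−0.616)·m_A, so m_A = 1428/0.6778 = 2106.7 kg/min.
F2 = (1−0.616)×2106.7 + 1689.4 = 2498.4 kg/min.
Purge F6 = 0.161×2498.4 = 402.25 kg/min.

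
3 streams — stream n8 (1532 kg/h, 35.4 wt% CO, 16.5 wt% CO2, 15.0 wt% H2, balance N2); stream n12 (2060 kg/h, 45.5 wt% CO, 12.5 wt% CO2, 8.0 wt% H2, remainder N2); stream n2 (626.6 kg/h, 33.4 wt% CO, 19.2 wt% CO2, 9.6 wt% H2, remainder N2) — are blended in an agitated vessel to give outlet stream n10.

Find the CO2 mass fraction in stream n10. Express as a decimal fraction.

Total flow out = 1532 + 2060 + 626.6 = 4218.6 kg/h.
CO2 in = 1532×0.165 + 2060×0.125 + 626.6×0.192 = 630.59 kg/h.
CO2 mass fraction in n10 = 630.59/4218.6 = 0.1495.

0.1495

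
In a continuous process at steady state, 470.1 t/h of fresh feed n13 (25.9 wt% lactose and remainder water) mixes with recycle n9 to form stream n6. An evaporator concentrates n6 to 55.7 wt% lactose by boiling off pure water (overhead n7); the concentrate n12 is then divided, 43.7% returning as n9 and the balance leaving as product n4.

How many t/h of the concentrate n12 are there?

388.3 t/h

Overall lactose balance (none leaves overhead): lactose in fresh feed = lactose in product, i.e. 470.1×0.259 = (1−0.437)·n12·0.557.
n12 = 121.76/(0.557×0.563) = 388.26 t/h.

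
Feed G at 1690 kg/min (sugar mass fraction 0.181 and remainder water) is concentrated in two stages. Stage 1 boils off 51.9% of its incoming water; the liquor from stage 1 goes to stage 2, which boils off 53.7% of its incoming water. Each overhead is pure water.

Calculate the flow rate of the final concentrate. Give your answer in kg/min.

614.1 kg/min

water in feed = 1690×0.819 = 1384.1 kg/min.
After stage 1: water left = (1−0.519)×1384.1 = 665.76; stream total = 971.65 kg/min.
After stage 2: water left = (1−0.537)×665.76 = 308.25; final concentrate = 614.14 kg/min.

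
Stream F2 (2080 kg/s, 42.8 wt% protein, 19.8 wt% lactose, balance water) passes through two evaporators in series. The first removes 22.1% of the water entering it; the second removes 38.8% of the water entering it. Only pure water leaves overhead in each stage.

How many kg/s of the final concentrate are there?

1673 kg/s

water in feed = 2080×0.374 = 777.92 kg/s.
After stage 1: water left = (1−0.221)×777.92 = 606; stream total = 1908.1 kg/s.
After stage 2: water left = (1−0.388)×606 = 370.87; final concentrate = 1673 kg/s.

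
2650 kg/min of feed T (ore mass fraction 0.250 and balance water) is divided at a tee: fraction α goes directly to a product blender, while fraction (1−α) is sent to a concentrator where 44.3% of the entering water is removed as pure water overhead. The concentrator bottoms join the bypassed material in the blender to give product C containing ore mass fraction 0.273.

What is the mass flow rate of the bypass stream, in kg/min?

All 2650×0.250 = 662.5 kg/min of ore reaches C, so C = 662.5/0.273 = 2426.7 kg/min and vapour = 223.26 kg/min.
The evaporator receives (1−α)·2650 of feed at 0.750 water and removes 0.443 of that water:
0.443×0.750×(1−α)×2650 = 223.26
(1−α) = 223.26/880.46 = 0.2536;  α = 0.7464.
Bypass flow = 0.7464×2650 = 1978 kg/min.

1978 kg/min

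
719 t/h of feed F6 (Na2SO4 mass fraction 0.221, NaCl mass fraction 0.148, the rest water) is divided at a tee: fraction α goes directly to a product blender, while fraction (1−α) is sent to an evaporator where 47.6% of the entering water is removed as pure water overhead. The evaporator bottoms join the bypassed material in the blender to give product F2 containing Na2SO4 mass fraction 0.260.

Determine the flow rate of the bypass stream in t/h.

All 719×0.221 = 158.9 t/h of Na2SO4 reaches F2, so F2 = 158.9/0.260 = 611.15 t/h and vapour = 107.85 t/h.
The evaporator receives (1−α)·719 of feed at 0.631 water and removes 0.476 of that water:
0.476×0.631×(1−α)×719 = 107.85
(1−α) = 107.85/215.96 = 0.4994;  α = 0.5006.
Bypass flow = 0.5006×719 = 359.93 t/h.

359.9 t/h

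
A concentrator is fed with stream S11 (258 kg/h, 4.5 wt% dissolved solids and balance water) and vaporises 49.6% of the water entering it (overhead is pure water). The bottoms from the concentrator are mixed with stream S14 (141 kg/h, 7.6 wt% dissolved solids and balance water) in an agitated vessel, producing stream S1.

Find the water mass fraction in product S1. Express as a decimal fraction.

Vapour removed = 0.496×0.955×258 = 122.21 kg/h; concentrate = 135.79 kg/h.
water reaching the mixer = 124.18 (from concentrate) + 141×0.924 = 254.46 kg/h.
Product flow = 135.79 + 141 = 276.79 kg/h; water fraction = 0.919.

0.919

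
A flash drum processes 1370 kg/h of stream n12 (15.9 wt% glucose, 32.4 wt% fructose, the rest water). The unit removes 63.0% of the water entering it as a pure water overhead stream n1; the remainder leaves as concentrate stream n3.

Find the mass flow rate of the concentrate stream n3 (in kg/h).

923.8 kg/h

water entering = 1370×0.517 = 708.29 kg/h; overhead removed = 0.630×708.29 = 446.22 kg/h.
Concentrate = 1370 − 446.22 = 923.78 kg/h.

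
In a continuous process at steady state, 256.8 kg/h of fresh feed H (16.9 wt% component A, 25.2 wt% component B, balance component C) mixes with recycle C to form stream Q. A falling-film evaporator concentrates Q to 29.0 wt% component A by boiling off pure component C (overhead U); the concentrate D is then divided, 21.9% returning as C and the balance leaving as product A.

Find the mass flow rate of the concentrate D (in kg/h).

191.6 kg/h

Overall component A balance (none leaves overhead): component A in fresh feed = component A in product, i.e. 256.8×0.169 = (1−0.219)·D·0.290.
D = 43.399/(0.290×0.781) = 191.62 kg/h.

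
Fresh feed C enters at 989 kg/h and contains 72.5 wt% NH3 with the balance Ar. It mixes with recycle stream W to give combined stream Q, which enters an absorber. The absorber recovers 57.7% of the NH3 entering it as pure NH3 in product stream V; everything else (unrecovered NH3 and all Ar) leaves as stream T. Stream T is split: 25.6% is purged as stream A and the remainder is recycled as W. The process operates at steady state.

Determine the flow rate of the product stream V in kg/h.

603.7 kg/h

NH3 in Q: m_A = 989×0.725 + (1−0.256)·(1−0.577)·m_A, so m_A = 717.02/0.6853 = 1046.3 kg/h.
Product V = 0.577×1046.3 = 603.72 kg/h.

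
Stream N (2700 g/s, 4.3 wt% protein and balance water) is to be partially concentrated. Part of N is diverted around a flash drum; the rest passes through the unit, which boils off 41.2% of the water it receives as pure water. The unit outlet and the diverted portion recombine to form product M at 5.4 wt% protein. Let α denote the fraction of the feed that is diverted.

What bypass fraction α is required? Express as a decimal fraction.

All 2700×0.043 = 116.1 g/s of protein reaches M, so M = 116.1/0.054 = 2150 g/s and vapour = 550 g/s.
The evaporator receives (1−α)·2700 of feed at 0.957 water and removes 0.412 of that water:
0.412×0.957×(1−α)×2700 = 550
(1−α) = 550/1064.6 = 0.5166;  α = 0.4834.

0.483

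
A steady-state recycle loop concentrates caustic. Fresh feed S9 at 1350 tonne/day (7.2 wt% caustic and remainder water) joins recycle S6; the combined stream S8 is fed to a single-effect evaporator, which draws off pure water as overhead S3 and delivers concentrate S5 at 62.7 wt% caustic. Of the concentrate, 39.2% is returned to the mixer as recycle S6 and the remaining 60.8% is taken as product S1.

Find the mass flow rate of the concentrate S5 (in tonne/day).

Overall caustic balance (none leaves overhead): caustic in fresh feed = caustic in product, i.e. 1350×0.072 = (1−0.392)·S5·0.627.
S5 = 97.2/(0.627×0.608) = 254.97 tonne/day.

255 tonne/day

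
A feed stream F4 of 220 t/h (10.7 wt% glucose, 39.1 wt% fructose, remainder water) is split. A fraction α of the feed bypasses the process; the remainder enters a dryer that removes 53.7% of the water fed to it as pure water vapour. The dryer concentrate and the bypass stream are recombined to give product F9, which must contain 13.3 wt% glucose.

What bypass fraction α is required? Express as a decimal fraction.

All 220×0.107 = 23.54 t/h of glucose reaches F9, so F9 = 23.54/0.133 = 176.99 t/h and vapour = 43.008 t/h.
The evaporator receives (1−α)·220 of feed at 0.502 water and removes 0.537 of that water:
0.537×0.502×(1−α)×220 = 43.008
(1−α) = 43.008/59.306 = 0.7252;  α = 0.2748.

0.275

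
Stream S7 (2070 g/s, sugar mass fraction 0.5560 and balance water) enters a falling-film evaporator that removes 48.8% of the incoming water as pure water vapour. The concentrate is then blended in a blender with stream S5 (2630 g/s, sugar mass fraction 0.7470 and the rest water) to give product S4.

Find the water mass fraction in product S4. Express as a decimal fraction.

Vapour removed = 0.488×0.444×2070 = 448.51 g/s; concentrate = 1621.5 g/s.
water reaching the mixer = 470.57 (from concentrate) + 2630×0.253 = 1136 g/s.
Product flow = 1621.5 + 2630 = 4251.5 g/s; water fraction = 0.2672.

0.2672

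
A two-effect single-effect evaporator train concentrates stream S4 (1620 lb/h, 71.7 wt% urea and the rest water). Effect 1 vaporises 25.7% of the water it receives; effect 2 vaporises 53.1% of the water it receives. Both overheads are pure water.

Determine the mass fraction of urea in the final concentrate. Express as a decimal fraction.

water in feed = 1620×0.283 = 458.46 lb/h.
After stage 1: water left = (1−0.257)×458.46 = 340.64; stream total = 1502.2 lb/h.
After stage 2: water left = (1−0.531)×340.64 = 159.76; final concentrate = 1321.3 lb/h.
urea fraction = 1161.5/1321.3 = 0.879.

0.879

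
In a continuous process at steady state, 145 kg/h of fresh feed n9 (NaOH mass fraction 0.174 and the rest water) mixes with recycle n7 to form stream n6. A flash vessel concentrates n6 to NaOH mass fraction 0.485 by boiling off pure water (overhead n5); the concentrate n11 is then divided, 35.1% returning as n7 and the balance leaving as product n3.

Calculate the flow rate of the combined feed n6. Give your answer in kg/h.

173.1 kg/h

Overall NaOH balance (none leaves overhead): NaOH in fresh feed = NaOH in product, i.e. 145×0.174 = (1−0.351)·n11·0.485.
n11 = 25.23/(0.485×0.649) = 80.155 kg/h.
Recycle n7 = 0.351×80.155 = 28.134 kg/h.
Combined feed n6 = 145 + 28.134 = 173.13 kg/h.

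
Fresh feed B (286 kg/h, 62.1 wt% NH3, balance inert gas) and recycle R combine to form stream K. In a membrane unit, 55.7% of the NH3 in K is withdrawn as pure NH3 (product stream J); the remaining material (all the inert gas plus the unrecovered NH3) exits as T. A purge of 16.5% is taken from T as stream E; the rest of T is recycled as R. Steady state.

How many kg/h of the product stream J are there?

157 kg/h

NH3 in K: m_A = 286×0.621 + (1−0.165)·(1−0.557)·m_A, so m_A = 177.61/0.6301 = 281.87 kg/h.
Product J = 0.557×281.87 = 157 kg/h.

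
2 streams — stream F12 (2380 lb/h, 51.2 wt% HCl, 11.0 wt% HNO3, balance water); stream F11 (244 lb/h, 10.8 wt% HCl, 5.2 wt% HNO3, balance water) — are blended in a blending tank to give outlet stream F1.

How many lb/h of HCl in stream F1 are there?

HCl out = HCl in = 2380×0.512 + 244×0.108 = 1244.9 lb/h.

1245 lb/h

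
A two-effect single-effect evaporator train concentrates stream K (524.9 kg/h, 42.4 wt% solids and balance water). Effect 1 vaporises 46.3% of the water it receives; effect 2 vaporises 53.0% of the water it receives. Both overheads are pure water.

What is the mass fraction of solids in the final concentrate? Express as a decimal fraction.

water in feed = 524.9×0.576 = 302.34 kg/h.
After stage 1: water left = (1−0.463)×302.34 = 162.36; stream total = 384.92 kg/h.
After stage 2: water left = (1−0.530)×162.36 = 76.308; final concentrate = 298.87 kg/h.
solids fraction = 222.56/298.87 = 0.745.

0.745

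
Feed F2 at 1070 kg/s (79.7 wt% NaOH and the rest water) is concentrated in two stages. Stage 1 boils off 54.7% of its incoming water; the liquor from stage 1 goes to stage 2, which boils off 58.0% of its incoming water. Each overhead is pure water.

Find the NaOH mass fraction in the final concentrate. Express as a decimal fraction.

water in feed = 1070×0.203 = 217.21 kg/s.
After stage 1: water left = (1−0.547)×217.21 = 98.396; stream total = 951.19 kg/s.
After stage 2: water left = (1−0.580)×98.396 = 41.326; final concentrate = 894.12 kg/s.
NaOH fraction = 852.79/894.12 = 0.954.

0.954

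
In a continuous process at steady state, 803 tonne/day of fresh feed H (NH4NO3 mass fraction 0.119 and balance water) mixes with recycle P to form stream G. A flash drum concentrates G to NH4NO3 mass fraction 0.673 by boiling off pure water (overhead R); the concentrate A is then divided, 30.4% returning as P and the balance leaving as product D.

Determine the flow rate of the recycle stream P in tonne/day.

Overall NH4NO3 balance (none leaves overhead): NH4NO3 in fresh feed = NH4NO3 in product, i.e. 803×0.119 = (1−0.304)·A·0.673.
A = 95.557/(0.673×0.696) = 204 tonne/day.
Recycle P = 0.304×204 = 62.017 tonne/day.

62.02 tonne/day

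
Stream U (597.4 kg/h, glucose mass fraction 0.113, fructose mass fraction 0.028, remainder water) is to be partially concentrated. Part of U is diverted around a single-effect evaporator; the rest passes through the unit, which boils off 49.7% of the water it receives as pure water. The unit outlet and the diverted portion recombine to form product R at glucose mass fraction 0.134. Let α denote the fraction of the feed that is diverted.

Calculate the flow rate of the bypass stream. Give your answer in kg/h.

378.1 kg/h

All 597.4×0.113 = 67.506 kg/h of glucose reaches R, so R = 67.506/0.134 = 503.78 kg/h and vapour = 93.622 kg/h.
The evaporator receives (1−α)·597.4 of feed at 0.859 water and removes 0.497 of that water:
0.497×0.859×(1−α)×597.4 = 93.622
(1−α) = 93.622/255.04 = 0.3671;  α = 0.6329.
Bypass flow = 0.6329×597.4 = 378.1 kg/h.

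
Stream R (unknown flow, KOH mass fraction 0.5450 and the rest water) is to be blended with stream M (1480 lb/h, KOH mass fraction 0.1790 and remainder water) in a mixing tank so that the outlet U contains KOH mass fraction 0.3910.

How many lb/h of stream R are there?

2037 lb/h

Let R be the unknown flow. Total out = 1480 + R.
KOH balance: 264.92 + 0.545·R = 0.391·(1480 + R)
(0.545 − 0.391)·R = 0.391×1480 − 264.92 = 313.76
R = 313.76 / 0.154 = 2037.4 lb/h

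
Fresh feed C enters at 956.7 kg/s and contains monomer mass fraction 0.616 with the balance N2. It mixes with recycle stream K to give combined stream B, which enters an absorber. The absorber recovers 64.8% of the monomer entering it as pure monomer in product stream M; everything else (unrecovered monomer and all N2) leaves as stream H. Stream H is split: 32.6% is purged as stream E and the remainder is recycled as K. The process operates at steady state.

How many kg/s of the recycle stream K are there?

N2 enters only via C and leaves only via the purge: 956.7×0.384 = 0.326×(N2 in H), and the absorber passes all N2, so N2 in B = N2 in H = 1126.9 kg/s.
monomer in B: m_A = 956.7×0.616 + (1−0.326)·(1−0.648)·m_A, so m_A = 589.33/0.7628 = 772.63 kg/s.
H = (1−0.648)×772.63 + 1126.9 = 1398.9 kg/s.
Recycle K = (1−0.326)×1398.9 = 942.84 kg/s.

942.8 kg/s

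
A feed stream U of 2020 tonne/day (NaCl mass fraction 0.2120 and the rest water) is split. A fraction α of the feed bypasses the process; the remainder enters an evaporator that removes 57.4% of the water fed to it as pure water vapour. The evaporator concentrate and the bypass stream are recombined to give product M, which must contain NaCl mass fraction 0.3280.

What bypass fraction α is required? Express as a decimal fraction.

All 2020×0.212 = 428.24 tonne/day of NaCl reaches M, so M = 428.24/0.328 = 1305.6 tonne/day and vapour = 714.39 tonne/day.
The evaporator receives (1−α)·2020 of feed at 0.788 water and removes 0.574 of that water:
0.574×0.788×(1−α)×2020 = 714.39
(1−α) = 714.39/913.67 = 0.7819;  α = 0.2181.

0.218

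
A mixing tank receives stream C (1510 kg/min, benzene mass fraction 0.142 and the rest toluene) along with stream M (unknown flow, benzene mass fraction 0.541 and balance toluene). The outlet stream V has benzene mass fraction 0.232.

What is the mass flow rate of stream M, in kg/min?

Let M be the unknown flow. Total out = 1510 + M.
benzene balance: 214.42 + 0.541·M = 0.232·(1510 + M)
(0.541 − 0.232)·M = 0.232×1510 − 214.42 = 135.9
M = 135.9 / 0.309 = 439.81 kg/min

439.8 kg/min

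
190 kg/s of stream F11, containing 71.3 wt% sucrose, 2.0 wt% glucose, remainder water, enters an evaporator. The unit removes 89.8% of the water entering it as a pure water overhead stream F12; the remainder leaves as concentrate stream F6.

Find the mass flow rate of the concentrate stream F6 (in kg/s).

144.4 kg/s

water entering = 190×0.267 = 50.73 kg/s; overhead removed = 0.898×50.73 = 45.556 kg/s.
Concentrate = 190 − 45.556 = 144.44 kg/s.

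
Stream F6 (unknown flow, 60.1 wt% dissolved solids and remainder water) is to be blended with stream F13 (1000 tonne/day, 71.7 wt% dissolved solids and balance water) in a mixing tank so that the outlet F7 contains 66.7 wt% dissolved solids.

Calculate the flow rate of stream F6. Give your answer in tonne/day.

Let F6 be the unknown flow. Total out = 1000 + F6.
dissolved solids balance: 717 + 0.601·F6 = 0.667·(1000 + F6)
(0.601 − 0.667)·F6 = 0.667×1000 − 717 = -50
F6 = -50 / -0.066 = 757.58 tonne/day

757.6 tonne/day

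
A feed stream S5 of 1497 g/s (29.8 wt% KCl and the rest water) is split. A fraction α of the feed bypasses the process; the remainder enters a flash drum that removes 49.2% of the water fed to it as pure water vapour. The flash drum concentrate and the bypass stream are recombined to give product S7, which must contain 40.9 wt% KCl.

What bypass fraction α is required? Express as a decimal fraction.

All 1497×0.298 = 446.11 g/s of KCl reaches S7, so S7 = 446.11/0.409 = 1090.7 g/s and vapour = 406.28 g/s.
The evaporator receives (1−α)·1497 of feed at 0.702 water and removes 0.492 of that water:
0.492×0.702×(1−α)×1497 = 406.28
(1−α) = 406.28/517.04 = 0.7858;  α = 0.2142.

0.214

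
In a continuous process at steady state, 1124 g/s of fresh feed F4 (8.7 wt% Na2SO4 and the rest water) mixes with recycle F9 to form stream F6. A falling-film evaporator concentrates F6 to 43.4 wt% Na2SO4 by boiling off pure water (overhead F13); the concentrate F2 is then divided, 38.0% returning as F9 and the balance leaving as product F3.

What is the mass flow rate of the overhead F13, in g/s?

Overall Na2SO4 balance (none leaves overhead): Na2SO4 in fresh feed = Na2SO4 in product, i.e. 1124×0.087 = (1−0.380)·F2·0.434.
F2 = 97.788/(0.434×0.620) = 363.42 g/s.
Recycle F9 = 0.380×363.42 = 138.1 g/s.
Combined feed F6 = 1124 + 138.1 = 1262.1 g/s.
Overhead F13 = F6 − F2 = 1262.1 − 363.42 = 898.68 g/s.

898.7 g/s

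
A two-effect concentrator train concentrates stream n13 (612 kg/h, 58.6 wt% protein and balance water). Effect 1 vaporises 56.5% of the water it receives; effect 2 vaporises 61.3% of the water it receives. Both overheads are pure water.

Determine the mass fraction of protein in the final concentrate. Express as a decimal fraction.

0.894

water in feed = 612×0.414 = 253.37 kg/h.
After stage 1: water left = (1−0.565)×253.37 = 110.22; stream total = 468.85 kg/h.
After stage 2: water left = (1−0.613)×110.22 = 42.653; final concentrate = 401.29 kg/h.
protein fraction = 358.63/401.29 = 0.894.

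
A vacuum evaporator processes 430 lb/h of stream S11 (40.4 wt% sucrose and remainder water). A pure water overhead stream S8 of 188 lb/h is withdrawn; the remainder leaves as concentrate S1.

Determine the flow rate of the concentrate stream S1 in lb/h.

Concentrate = 430 − 188 = 242 lb/h.

242 lb/h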